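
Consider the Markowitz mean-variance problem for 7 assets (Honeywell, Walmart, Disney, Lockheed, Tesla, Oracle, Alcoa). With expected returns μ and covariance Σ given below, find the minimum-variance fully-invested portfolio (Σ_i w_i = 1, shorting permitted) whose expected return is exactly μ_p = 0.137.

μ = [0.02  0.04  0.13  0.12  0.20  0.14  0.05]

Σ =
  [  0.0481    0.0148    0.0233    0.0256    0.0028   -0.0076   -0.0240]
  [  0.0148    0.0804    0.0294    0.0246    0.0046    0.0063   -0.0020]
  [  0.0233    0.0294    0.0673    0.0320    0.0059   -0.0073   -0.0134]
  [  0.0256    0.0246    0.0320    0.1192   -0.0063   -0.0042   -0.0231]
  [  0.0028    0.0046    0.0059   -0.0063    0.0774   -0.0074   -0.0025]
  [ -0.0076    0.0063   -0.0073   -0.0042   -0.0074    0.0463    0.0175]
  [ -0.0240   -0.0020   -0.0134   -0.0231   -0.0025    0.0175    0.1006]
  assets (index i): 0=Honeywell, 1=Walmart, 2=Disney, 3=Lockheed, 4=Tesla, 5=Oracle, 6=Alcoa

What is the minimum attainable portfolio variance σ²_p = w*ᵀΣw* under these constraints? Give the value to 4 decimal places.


0.0132

x=Σ⁻¹μ = [-0.2795  -1.0512  2.2223  1.0469  2.9572  3.9108  0.3390]
y=Σ⁻¹𝟙 = [23.8406  1.2563  7.6693  5.2956  14.5823  24.0427  14.0705]
a=μᵀx=1.522790  b=𝟙ᵀx=9.145510  c=𝟙ᵀy=90.757249  D=ac−b²=54.563921
λ₁=(c·0.137−b)/D = (90.757249·0.137−9.145510)/54.563921 = 0.060264
λ₂=(a−b·0.137)/D = (1.522790−9.145510·0.137)/54.563921 = 0.004946
w* = 0.060264·x + 0.004946·y:
  w_0 = 0.060264·-0.2795 + 0.004946·23.8406 = 0.1011  (Honeywell)
  w_1 = 0.060264·-1.0512 + 0.004946·1.2563 = -0.0571  (Walmart)
  w_2 = 0.060264·2.2223 + 0.004946·7.6693 = 0.1719  (Disney)
  w_3 = 0.060264·1.0469 + 0.004946·5.2956 = 0.0893  (Lockheed)
  w_4 = 0.060264·2.9572 + 0.004946·14.5823 = 0.2503  (Tesla)
  w_5 = 0.060264·3.9108 + 0.004946·24.0427 = 0.3546  (Oracle)
  w_6 = 0.060264·0.3390 + 0.004946·14.0705 = 0.0900  (Alcoa)
Σw_i=1.0000  μᵀw=0.1370
σ²=wᵀΣw=λ₁·μ_p+λ₂ = 0.060264·0.137 + 0.004946 = 0.013202 ≈ 0.0132


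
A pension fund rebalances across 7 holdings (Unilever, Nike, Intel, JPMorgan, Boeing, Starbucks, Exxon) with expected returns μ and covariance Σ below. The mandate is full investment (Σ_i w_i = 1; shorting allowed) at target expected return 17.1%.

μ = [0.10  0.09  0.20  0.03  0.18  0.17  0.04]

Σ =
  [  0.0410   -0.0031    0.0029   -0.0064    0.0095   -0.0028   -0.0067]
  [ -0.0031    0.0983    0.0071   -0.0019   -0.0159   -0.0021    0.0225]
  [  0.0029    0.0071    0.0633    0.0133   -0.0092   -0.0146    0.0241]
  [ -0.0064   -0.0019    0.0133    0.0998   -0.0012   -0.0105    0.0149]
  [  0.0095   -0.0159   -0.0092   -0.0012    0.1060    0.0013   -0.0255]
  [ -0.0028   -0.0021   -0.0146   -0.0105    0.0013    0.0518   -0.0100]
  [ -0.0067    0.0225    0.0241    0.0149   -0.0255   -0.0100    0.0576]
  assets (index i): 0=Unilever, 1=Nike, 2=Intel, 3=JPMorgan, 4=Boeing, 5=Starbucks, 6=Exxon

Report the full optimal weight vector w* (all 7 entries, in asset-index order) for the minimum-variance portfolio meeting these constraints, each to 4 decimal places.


u=Σ⁻¹μ = [2.2074  1.0220  4.0668  0.3666  2.0707  4.7056  0.4893]
v=Σ⁻¹𝟙 = [28.0407  8.5105  12.4706  10.5824  14.0426  30.4994  20.8550]
a=μᵀu=2.329328  b=𝟙ᵀu=14.928351  c=𝟙ᵀv=125.001047  D=ac−b²=68.312768
λ₁=(c·0.171−b)/D = (125.001047·0.171−14.928351)/68.312768 = 0.094372
λ₂=(a−b·0.171)/D = (2.329328−14.928351·0.171)/68.312768 = -0.003271
w* = 0.094372·u + -0.003271·v:
  w_0 = 0.094372·2.2074 + -0.003271·28.0407 = 0.1166  (Unilever)
  w_1 = 0.094372·1.0220 + -0.003271·8.5105 = 0.0686  (Nike)
  w_2 = 0.094372·4.0668 + -0.003271·12.4706 = 0.3430  (Intel)
  w_3 = 0.094372·0.3666 + -0.003271·10.5824 = -0.0000  (JPMorgan)
  w_4 = 0.094372·2.0707 + -0.003271·14.0426 = 0.1495  (Boeing)
  w_5 = 0.094372·4.7056 + -0.003271·30.4994 = 0.3443  (Starbucks)
  w_6 = 0.094372·0.4893 + -0.003271·20.8550 = -0.0220  (Exxon)
Σw_i=1.0000  μᵀw=0.1710
σ²=wᵀΣw=λ₁·μ_p+λ₂ = 0.094372·0.171 + -0.003271 = 0.012867 ≈ 0.0129

0.1166  0.0686  0.3430  -0.0000  0.1495  0.3443  -0.0220


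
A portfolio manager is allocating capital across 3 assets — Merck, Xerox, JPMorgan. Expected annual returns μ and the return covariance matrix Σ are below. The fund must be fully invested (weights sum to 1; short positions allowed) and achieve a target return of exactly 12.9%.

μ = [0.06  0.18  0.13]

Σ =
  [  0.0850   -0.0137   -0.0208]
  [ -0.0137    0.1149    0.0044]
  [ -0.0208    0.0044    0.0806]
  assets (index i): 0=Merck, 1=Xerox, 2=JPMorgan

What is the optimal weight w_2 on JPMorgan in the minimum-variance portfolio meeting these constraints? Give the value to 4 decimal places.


0.3802

p=Σ⁻¹μ = [1.4375  1.6655  1.8930]
q=Σ⁻¹𝟙 = [17.4002  10.1521  16.3431]
a=μᵀp=0.632126  b=𝟙ᵀp=4.995994  c=𝟙ᵀq=43.895441  D=ac−b²=2.787499
λ₁=(c·0.129−b)/D = (43.895441·0.129−4.995994)/2.787499 = 0.239110
λ₂=(a−b·0.129)/D = (0.632126−4.995994·0.129)/2.787499 = -0.004433
w* = 0.239110·p + -0.004433·q:
  w_0 = 0.239110·1.4375 + -0.004433·17.4002 = 0.2666  (Merck)
  w_1 = 0.239110·1.6655 + -0.004433·10.1521 = 0.3532  (Xerox)
  w_2 = 0.239110·1.8930 + -0.004433·16.3431 = 0.3802  (JPMorgan)
Σw_i=1.0000  μᵀw=0.1290
σ²=wᵀΣw=λ₁·μ_p+λ₂ = 0.239110·0.129 + -0.004433 = 0.026412 ≈ 0.0264


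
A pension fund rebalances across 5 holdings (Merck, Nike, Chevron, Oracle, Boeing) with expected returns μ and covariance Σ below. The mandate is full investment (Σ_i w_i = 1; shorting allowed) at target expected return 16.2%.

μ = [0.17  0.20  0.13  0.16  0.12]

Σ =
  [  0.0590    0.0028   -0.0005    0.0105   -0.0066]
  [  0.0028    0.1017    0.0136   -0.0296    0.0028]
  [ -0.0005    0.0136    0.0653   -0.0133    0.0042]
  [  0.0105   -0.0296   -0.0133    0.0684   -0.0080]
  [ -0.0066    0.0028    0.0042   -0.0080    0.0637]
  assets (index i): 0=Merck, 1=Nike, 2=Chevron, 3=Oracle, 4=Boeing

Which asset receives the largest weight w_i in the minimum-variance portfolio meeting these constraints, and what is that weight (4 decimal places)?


p=Σ⁻¹μ = [2.3572  2.6683  2.0781  3.8112  2.3524]
q=Σ⁻¹𝟙 = [14.2988  13.6440  16.2085  23.6425  18.4809]
a=μᵀp=2.096619  b=𝟙ᵀp=13.267216  c=𝟙ᵀq=86.274733  D=ac−b²=4.866199
λ₁=(c·0.162−b)/D = (86.274733·0.162−13.267216)/4.866199 = 0.145759
λ₂=(a−b·0.162)/D = (2.096619−13.267216·0.162)/4.866199 = -0.010824
w* = 0.145759·p + -0.010824·q:
  w_0 = 0.145759·2.3572 + -0.010824·14.2988 = 0.1888  (Merck)
  w_1 = 0.145759·2.6683 + -0.010824·13.6440 = 0.2412  (Nike)
  w_2 = 0.145759·2.0781 + -0.010824·16.2085 = 0.1275  (Chevron)
  w_3 = 0.145759·3.8112 + -0.010824·23.6425 = 0.2996  (Oracle)
  w_4 = 0.145759·2.3524 + -0.010824·18.4809 = 0.1429  (Boeing)
Σw_i=1.0000  μᵀw=0.1620
σ²=wᵀΣw=λ₁·μ_p+λ₂ = 0.145759·0.162 + -0.010824 = 0.012789 ≈ 0.0128

Oracle (0.2996)


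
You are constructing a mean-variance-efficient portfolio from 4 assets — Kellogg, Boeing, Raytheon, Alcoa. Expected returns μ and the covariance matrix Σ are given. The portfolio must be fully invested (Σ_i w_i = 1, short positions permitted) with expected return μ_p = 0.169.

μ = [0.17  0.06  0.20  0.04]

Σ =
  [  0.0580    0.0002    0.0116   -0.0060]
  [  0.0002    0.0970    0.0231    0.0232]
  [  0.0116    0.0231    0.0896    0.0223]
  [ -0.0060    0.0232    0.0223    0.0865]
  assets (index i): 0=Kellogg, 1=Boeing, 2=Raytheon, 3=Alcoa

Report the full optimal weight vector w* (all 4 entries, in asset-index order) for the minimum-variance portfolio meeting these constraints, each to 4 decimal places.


0.5396  0.0468  0.3619  0.0516

p=Σ⁻¹μ = [2.5784  0.1467  1.8280  0.1307]
q=Σ⁻¹𝟙 = [17.2716  6.8212  4.7508  9.7044]
a=μᵀp=0.817961  b=𝟙ᵀp=4.683781  c=𝟙ᵀq=38.548068  D=ac−b²=9.593024
λ₁=(c·0.169−b)/D = (38.548068·0.169−4.683781)/9.593024 = 0.190851
λ₂=(a−b·0.169)/D = (0.817961−4.683781·0.169)/9.593024 = 0.002752
w* = 0.190851·p + 0.002752·q:
  w_0 = 0.190851·2.5784 + 0.002752·17.2716 = 0.5396  (Kellogg)
  w_1 = 0.190851·0.1467 + 0.002752·6.8212 = 0.0468  (Boeing)
  w_2 = 0.190851·1.8280 + 0.002752·4.7508 = 0.3619  (Raytheon)
  w_3 = 0.190851·0.1307 + 0.002752·9.7044 = 0.0516  (Alcoa)
Σw_i=1.0000  μᵀw=0.1690
σ²=wᵀΣw=λ₁·μ_p+λ₂ = 0.190851·0.169 + 0.002752 = 0.035006 ≈ 0.0350


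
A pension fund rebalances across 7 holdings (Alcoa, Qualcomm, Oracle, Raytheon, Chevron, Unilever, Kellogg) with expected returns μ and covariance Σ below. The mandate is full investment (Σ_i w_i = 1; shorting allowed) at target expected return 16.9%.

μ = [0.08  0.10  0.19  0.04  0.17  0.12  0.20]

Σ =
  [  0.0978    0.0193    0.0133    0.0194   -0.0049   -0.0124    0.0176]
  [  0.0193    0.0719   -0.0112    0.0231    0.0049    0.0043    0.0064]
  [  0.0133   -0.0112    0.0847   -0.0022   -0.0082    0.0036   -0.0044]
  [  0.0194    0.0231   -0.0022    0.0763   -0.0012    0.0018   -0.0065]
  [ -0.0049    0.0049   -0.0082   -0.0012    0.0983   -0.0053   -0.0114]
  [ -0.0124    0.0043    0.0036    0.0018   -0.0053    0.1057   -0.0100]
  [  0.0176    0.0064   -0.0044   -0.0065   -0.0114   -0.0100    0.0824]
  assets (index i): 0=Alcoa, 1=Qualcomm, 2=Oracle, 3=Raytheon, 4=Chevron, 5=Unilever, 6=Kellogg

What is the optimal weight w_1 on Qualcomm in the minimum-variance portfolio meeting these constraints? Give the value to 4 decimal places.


g=Σ⁻¹μ = [-0.1573  1.1739  2.7630  0.5525  2.3278  1.3708  3.0491]
h=Σ⁻¹𝟙 = [3.6254  8.5640  14.3262  11.2868  13.6602  11.0163  15.5785]
a=μᵀg=1.821915  b=𝟙ᵀg=11.079792  c=𝟙ᵀh=78.057496  D=ac−b²=19.452356
λ₁=(c·0.169−b)/D = (78.057496·0.169−11.079792)/19.452356 = 0.108569
λ₂=(a−b·0.169)/D = (1.821915−11.079792·0.169)/19.452356 = -0.002600
w* = 0.108569·g + -0.002600·h:
  w_0 = 0.108569·-0.1573 + -0.002600·3.6254 = -0.0265  (Alcoa)
  w_1 = 0.108569·1.1739 + -0.002600·8.5640 = 0.1052  (Qualcomm)
  w_2 = 0.108569·2.7630 + -0.002600·14.3262 = 0.2627  (Oracle)
  w_3 = 0.108569·0.5525 + -0.002600·11.2868 = 0.0306  (Raytheon)
  w_4 = 0.108569·2.3278 + -0.002600·13.6602 = 0.2172  (Chevron)
  w_5 = 0.108569·1.3708 + -0.002600·11.0163 = 0.1202  (Unilever)
  w_6 = 0.108569·3.0491 + -0.002600·15.5785 = 0.2905  (Kellogg)
Σw_i=1.0000  μᵀw=0.1690
σ²=wᵀΣw=λ₁·μ_p+λ₂ = 0.108569·0.169 + -0.002600 = 0.015749 ≈ 0.0157

0.1052


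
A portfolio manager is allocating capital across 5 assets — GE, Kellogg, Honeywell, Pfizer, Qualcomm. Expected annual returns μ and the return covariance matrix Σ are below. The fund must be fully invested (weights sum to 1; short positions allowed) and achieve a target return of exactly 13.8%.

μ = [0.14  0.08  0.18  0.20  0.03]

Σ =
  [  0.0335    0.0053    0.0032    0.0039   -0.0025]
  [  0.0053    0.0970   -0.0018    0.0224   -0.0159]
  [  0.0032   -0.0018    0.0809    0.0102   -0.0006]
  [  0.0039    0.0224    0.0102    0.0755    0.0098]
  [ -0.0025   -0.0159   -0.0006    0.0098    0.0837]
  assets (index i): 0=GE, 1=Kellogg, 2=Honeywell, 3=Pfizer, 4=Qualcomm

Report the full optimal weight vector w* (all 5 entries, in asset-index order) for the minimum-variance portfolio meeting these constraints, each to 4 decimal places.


0.4301  0.0909  0.1889  0.1636  0.1265

g=Σ⁻¹μ = [3.7469  0.2115  1.8173  2.1113  0.2763]
h=Σ⁻¹𝟙 = [27.6303  10.0360  10.8979  5.5365  14.1091]
a=μᵀg=1.299154  b=𝟙ᵀg=8.163327  c=𝟙ᵀh=68.209828  D=ac−b²=21.975150
λ₁=(c·0.138−b)/D = (68.209828·0.138−8.163327)/21.975150 = 0.056866
λ₂=(a−b·0.138)/D = (1.299154−8.163327·0.138)/21.975150 = 0.007855
w* = 0.056866·g + 0.007855·h:
  w_0 = 0.056866·3.7469 + 0.007855·27.6303 = 0.4301  (GE)
  w_1 = 0.056866·0.2115 + 0.007855·10.0360 = 0.0909  (Kellogg)
  w_2 = 0.056866·1.8173 + 0.007855·10.8979 = 0.1889  (Honeywell)
  w_3 = 0.056866·2.1113 + 0.007855·5.5365 = 0.1636  (Pfizer)
  w_4 = 0.056866·0.2763 + 0.007855·14.1091 = 0.1265  (Qualcomm)
Σw_i=1.0000  μᵀw=0.1380
σ²=wᵀΣw=λ₁·μ_p+λ₂ = 0.056866·0.138 + 0.007855 = 0.015702 ≈ 0.0157


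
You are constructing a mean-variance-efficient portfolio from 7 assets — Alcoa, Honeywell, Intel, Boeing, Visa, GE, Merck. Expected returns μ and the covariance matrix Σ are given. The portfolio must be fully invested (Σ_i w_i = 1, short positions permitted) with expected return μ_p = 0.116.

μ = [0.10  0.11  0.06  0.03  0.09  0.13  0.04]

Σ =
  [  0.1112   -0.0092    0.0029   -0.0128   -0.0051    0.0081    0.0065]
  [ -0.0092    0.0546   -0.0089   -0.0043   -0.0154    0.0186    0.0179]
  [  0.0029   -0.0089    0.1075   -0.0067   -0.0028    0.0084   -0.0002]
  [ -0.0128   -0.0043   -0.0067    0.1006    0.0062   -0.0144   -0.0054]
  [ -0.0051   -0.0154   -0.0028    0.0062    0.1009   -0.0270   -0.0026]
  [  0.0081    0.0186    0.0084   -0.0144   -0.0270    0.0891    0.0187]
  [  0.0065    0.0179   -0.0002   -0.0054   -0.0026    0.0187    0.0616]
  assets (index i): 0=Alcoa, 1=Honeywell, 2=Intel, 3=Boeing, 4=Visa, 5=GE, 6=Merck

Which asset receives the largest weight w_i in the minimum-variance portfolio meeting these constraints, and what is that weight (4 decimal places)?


u=Σ⁻¹μ = [1.1680  2.5229  0.7045  0.6826  1.7004  1.4960  -0.5273]
v=Σ⁻¹𝟙 = [11.6833  21.8875  11.3154  13.9689  16.1977  10.1140  7.5154]
a=μᵀu=0.783498  b=𝟙ᵀu=7.747187  c=𝟙ᵀv=92.682349  D=ac−b²=12.597545
λ₁=(c·0.116−b)/D = (92.682349·0.116−7.747187)/12.597545 = 0.238456
λ₂=(a−b·0.116)/D = (0.783498−7.747187·0.116)/12.597545 = -0.009143
w* = 0.238456·u + -0.009143·v:
  w_0 = 0.238456·1.1680 + -0.009143·11.6833 = 0.1717  (Alcoa)
  w_1 = 0.238456·2.5229 + -0.009143·21.8875 = 0.4015  (Honeywell)
  w_2 = 0.238456·0.7045 + -0.009143·11.3154 = 0.0645  (Intel)
  w_3 = 0.238456·0.6826 + -0.009143·13.9689 = 0.0351  (Boeing)
  w_4 = 0.238456·1.7004 + -0.009143·16.1977 = 0.2574  (Visa)
  w_5 = 0.238456·1.4960 + -0.009143·10.1140 = 0.2643  (GE)
  w_6 = 0.238456·-0.5273 + -0.009143·7.5154 = -0.1944  (Merck)
Σw_i=1.0000  μᵀw=0.1160
σ²=wᵀΣw=λ₁·μ_p+λ₂ = 0.238456·0.116 + -0.009143 = 0.018518 ≈ 0.0185

Honeywell (0.4015)


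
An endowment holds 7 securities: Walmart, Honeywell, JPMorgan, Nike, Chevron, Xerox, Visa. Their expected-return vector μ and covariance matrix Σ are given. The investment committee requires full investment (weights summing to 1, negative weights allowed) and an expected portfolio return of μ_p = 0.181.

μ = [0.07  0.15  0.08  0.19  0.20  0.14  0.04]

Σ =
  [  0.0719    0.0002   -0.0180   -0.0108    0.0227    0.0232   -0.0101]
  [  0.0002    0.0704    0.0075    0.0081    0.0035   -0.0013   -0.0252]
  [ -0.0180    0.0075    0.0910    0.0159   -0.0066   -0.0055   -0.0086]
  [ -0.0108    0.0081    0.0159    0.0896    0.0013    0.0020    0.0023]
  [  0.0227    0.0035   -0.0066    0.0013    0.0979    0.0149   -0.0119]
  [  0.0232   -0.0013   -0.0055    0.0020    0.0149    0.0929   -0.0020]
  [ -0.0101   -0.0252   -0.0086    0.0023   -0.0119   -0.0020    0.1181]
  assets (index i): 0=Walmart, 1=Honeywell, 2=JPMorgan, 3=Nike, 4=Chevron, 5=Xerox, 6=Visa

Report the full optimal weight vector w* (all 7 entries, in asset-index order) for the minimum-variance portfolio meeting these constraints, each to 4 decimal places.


g=Σ⁻¹μ = [0.6627  2.1541  0.8220  1.7810  1.8056  1.1156  1.0810]
h=Σ⁻¹𝟙 = [16.1617  16.8982  13.6888  8.5043  7.4928  6.7165  15.1552]
a=μᵀg=1.334201  b=𝟙ᵀg=9.422061  c=𝟙ᵀh=84.617559  D=ac−b²=24.121556
λ₁=(c·0.181−b)/D = (84.617559·0.181−9.422061)/24.121556 = 0.244334
λ₂=(a−b·0.181)/D = (1.334201−9.422061·0.181)/24.121556 = -0.015388
w* = 0.244334·g + -0.015388·h:
  w_0 = 0.244334·0.6627 + -0.015388·16.1617 = -0.0868  (Walmart)
  w_1 = 0.244334·2.1541 + -0.015388·16.8982 = 0.2663  (Honeywell)
  w_2 = 0.244334·0.8220 + -0.015388·13.6888 = -0.0098  (JPMorgan)
  w_3 = 0.244334·1.7810 + -0.015388·8.5043 = 0.3043  (Nike)
  w_4 = 0.244334·1.8056 + -0.015388·7.4928 = 0.3259  (Chevron)
  w_5 = 0.244334·1.1156 + -0.015388·6.7165 = 0.1692  (Xerox)
  w_6 = 0.244334·1.0810 + -0.015388·15.1552 = 0.0309  (Visa)
Σw_i=1.0000  μᵀw=0.1810
σ²=wᵀΣw=λ₁·μ_p+λ₂ = 0.244334·0.181 + -0.015388 = 0.028836 ≈ 0.0288

-0.0868  0.2663  -0.0098  0.3043  0.3259  0.1692  0.0309


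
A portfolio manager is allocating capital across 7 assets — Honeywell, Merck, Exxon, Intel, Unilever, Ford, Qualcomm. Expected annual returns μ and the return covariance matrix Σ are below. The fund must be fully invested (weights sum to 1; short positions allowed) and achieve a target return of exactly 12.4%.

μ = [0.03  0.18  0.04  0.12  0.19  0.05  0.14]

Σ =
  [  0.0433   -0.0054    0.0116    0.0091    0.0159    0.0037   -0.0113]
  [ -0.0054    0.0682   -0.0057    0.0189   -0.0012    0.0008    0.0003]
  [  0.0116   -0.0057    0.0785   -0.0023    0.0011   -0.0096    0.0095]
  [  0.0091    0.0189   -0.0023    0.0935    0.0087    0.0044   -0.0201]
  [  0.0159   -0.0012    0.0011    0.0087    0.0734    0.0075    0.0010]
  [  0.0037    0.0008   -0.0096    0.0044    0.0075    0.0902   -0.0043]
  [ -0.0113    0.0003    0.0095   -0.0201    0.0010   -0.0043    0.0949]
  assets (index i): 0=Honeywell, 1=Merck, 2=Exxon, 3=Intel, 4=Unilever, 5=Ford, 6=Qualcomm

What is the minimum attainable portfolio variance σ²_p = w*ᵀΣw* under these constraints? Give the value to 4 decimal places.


g=Σ⁻¹μ = [0.1816  2.4829  0.5097  0.8802  2.4137  0.4126  1.6177]
h=Σ⁻¹𝟙 = [20.6358  14.9635  10.5533  7.7544  7.0138  10.9343  13.9548]
a=μᵀg=1.284066  b=𝟙ᵀg=8.498169  c=𝟙ᵀh=85.809894  D=ac−b²=37.966721
λ₁=(c·0.124−b)/D = (85.809894·0.124−8.498169)/37.966721 = 0.056425
λ₂=(a−b·0.124)/D = (1.284066−8.498169·0.124)/37.966721 = 0.006066
w* = 0.056425·g + 0.006066·h:
  w_0 = 0.056425·0.1816 + 0.006066·20.6358 = 0.1354  (Honeywell)
  w_1 = 0.056425·2.4829 + 0.006066·14.9635 = 0.2309  (Merck)
  w_2 = 0.056425·0.5097 + 0.006066·10.5533 = 0.0928  (Exxon)
  w_3 = 0.056425·0.8802 + 0.006066·7.7544 = 0.0967  (Intel)
  w_4 = 0.056425·2.4137 + 0.006066·7.0138 = 0.1787  (Unilever)
  w_5 = 0.056425·0.4126 + 0.006066·10.9343 = 0.0896  (Ford)
  w_6 = 0.056425·1.6177 + 0.006066·13.9548 = 0.1759  (Qualcomm)
Σw_i=1.0000  μᵀw=0.1240
σ²=wᵀΣw=λ₁·μ_p+λ₂ = 0.056425·0.124 + 0.006066 = 0.013062 ≈ 0.0131

0.0131


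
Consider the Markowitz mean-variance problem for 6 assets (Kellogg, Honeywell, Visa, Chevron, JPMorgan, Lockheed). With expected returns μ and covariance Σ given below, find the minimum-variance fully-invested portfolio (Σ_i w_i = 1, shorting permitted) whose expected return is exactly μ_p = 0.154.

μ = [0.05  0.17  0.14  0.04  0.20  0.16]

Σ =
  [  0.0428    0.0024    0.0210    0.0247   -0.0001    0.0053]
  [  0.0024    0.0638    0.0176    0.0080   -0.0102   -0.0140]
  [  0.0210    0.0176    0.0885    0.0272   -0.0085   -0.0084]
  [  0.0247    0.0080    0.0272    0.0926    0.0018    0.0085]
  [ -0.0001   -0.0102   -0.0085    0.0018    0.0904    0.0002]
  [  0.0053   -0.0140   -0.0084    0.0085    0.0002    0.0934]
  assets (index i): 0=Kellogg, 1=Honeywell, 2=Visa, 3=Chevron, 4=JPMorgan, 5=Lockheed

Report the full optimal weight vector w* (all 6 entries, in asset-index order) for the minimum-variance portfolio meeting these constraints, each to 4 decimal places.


0.1612  0.2955  0.1141  -0.0145  0.2329  0.2109

p=Σ⁻¹μ = [0.3191  3.2676  1.5481  -0.6617  2.7349  2.3783]
q=Σ⁻¹𝟙 = [17.1153  18.2637  5.6515  1.5554  13.6137  12.8106]
a=μᵀp=1.689239  b=𝟙ᵀp=9.586443  c=𝟙ᵀq=69.010082  D=ac−b²=24.674597
λ₁=(c·0.154−b)/D = (69.010082·0.154−9.586443)/24.674597 = 0.042194
λ₂=(a−b·0.154)/D = (1.689239−9.586443·0.154)/24.674597 = 0.008629
w* = 0.042194·p + 0.008629·q:
  w_0 = 0.042194·0.3191 + 0.008629·17.1153 = 0.1612  (Kellogg)
  w_1 = 0.042194·3.2676 + 0.008629·18.2637 = 0.2955  (Honeywell)
  w_2 = 0.042194·1.5481 + 0.008629·5.6515 = 0.1141  (Visa)
  w_3 = 0.042194·-0.6617 + 0.008629·1.5554 = -0.0145  (Chevron)
  w_4 = 0.042194·2.7349 + 0.008629·13.6137 = 0.2329  (JPMorgan)
  w_5 = 0.042194·2.3783 + 0.008629·12.8106 = 0.2109  (Lockheed)
Σw_i=1.0000  μᵀw=0.1540
σ²=wᵀΣw=λ₁·μ_p+λ₂ = 0.042194·0.154 + 0.008629 = 0.015127 ≈ 0.0151


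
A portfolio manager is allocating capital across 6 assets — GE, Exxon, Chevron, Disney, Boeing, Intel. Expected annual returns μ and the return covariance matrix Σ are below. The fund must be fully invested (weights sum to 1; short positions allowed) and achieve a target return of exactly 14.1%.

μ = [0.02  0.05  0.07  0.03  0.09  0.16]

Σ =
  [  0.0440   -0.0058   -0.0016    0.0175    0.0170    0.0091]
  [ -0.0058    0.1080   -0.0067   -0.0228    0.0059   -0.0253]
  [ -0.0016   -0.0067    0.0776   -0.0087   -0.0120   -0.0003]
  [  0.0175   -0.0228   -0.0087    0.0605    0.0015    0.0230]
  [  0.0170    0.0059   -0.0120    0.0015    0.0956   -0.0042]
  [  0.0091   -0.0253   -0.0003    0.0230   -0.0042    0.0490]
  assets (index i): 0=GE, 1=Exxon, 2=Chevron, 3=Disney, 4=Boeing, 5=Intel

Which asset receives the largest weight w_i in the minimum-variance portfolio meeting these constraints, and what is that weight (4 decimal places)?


Intel (0.6772)

x=Σ⁻¹μ = [-0.5967  1.3866  1.1917  -0.3300  1.3086  4.3664]
y=Σ⁻¹𝟙 = [11.6924  18.6182  17.9793  14.0361  10.2461  22.2497]
a=μᵀx=0.947308  b=𝟙ᵀx=7.326498  c=𝟙ᵀy=94.821824  D=ac−b²=36.147927
λ₁=(c·0.141−b)/D = (94.821824·0.141−7.326498)/36.147927 = 0.167185
λ₂=(a−b·0.141)/D = (0.947308−7.326498·0.141)/36.147927 = -0.002372
w* = 0.167185·x + -0.002372·y:
  w_0 = 0.167185·-0.5967 + -0.002372·11.6924 = -0.1275  (GE)
  w_1 = 0.167185·1.3866 + -0.002372·18.6182 = 0.1877  (Exxon)
  w_2 = 0.167185·1.1917 + -0.002372·17.9793 = 0.1566  (Chevron)
  w_3 = 0.167185·-0.3300 + -0.002372·14.0361 = -0.0885  (Disney)
  w_4 = 0.167185·1.3086 + -0.002372·10.2461 = 0.1945  (Boeing)
  w_5 = 0.167185·4.3664 + -0.002372·22.2497 = 0.6772  (Intel)
Σw_i=1.0000  μᵀw=0.1410
σ²=wᵀΣw=λ₁·μ_p+λ₂ = 0.167185·0.141 + -0.002372 = 0.021201 ≈ 0.0212


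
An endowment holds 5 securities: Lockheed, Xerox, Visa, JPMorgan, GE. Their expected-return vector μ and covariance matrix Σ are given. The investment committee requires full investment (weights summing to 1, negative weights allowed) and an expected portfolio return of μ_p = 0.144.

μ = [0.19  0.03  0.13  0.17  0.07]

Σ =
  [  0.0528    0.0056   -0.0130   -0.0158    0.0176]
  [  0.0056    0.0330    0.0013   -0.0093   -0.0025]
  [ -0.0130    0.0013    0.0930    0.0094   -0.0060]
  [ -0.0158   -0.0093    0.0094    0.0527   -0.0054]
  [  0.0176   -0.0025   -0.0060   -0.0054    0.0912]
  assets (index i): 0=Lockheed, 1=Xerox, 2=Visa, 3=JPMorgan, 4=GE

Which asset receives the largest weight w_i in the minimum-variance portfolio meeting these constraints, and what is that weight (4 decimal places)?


Lockheed (0.3368)

x=Σ⁻¹μ = [5.2233  1.3104  1.6416  4.7492  0.1847]
y=Σ⁻¹𝟙 = [24.0303  35.4058  11.0745  31.4660  9.8897]
a=μᵀx=2.065422  b=𝟙ᵀx=13.109103  c=𝟙ᵀy=111.866256  D=ac−b²=59.202450
λ₁=(c·0.144−b)/D = (111.866256·0.144−13.109103)/59.202450 = 0.050667
λ₂=(a−b·0.144)/D = (2.065422−13.109103·0.144)/59.202450 = 0.003002
w* = 0.050667·x + 0.003002·y:
  w_0 = 0.050667·5.2233 + 0.003002·24.0303 = 0.3368  (Lockheed)
  w_1 = 0.050667·1.3104 + 0.003002·35.4058 = 0.1727  (Xerox)
  w_2 = 0.050667·1.6416 + 0.003002·11.0745 = 0.1164  (Visa)
  w_3 = 0.050667·4.7492 + 0.003002·31.4660 = 0.3351  (JPMorgan)
  w_4 = 0.050667·0.1847 + 0.003002·9.8897 = 0.0390  (GE)
Σw_i=1.0000  μᵀw=0.1440
σ²=wᵀΣw=λ₁·μ_p+λ₂ = 0.050667·0.144 + 0.003002 = 0.010298 ≈ 0.0103


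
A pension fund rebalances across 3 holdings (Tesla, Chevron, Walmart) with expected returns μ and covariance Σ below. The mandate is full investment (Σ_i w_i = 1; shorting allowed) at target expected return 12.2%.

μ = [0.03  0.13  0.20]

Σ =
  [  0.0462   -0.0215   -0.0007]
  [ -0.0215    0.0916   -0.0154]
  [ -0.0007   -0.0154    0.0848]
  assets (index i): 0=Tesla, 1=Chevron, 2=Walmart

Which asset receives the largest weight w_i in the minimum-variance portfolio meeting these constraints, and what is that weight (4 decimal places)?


Walmart (0.3493)

x=Σ⁻¹μ = [1.7631  2.3023  2.7911]
y=Σ⁻¹𝟙 = [31.6666  21.0179  15.8708]
a=μᵀx=0.910418  b=𝟙ᵀx=6.856482  c=𝟙ᵀy=68.555250  D=ac−b²=15.402586
λ₁=(c·0.122−b)/D = (68.555250·0.122−6.856482)/15.402586 = 0.097857
λ₂=(a−b·0.122)/D = (0.910418−6.856482·0.122)/15.402586 = 0.004800
w* = 0.097857·x + 0.004800·y:
  w_0 = 0.097857·1.7631 + 0.004800·31.6666 = 0.3245  (Tesla)
  w_1 = 0.097857·2.3023 + 0.004800·21.0179 = 0.3262  (Chevron)
  w_2 = 0.097857·2.7911 + 0.004800·15.8708 = 0.3493  (Walmart)
Σw_i=1.0000  μᵀw=0.1220
σ²=wᵀΣw=λ₁·μ_p+λ₂ = 0.097857·0.122 + 0.004800 = 0.016738 ≈ 0.0167


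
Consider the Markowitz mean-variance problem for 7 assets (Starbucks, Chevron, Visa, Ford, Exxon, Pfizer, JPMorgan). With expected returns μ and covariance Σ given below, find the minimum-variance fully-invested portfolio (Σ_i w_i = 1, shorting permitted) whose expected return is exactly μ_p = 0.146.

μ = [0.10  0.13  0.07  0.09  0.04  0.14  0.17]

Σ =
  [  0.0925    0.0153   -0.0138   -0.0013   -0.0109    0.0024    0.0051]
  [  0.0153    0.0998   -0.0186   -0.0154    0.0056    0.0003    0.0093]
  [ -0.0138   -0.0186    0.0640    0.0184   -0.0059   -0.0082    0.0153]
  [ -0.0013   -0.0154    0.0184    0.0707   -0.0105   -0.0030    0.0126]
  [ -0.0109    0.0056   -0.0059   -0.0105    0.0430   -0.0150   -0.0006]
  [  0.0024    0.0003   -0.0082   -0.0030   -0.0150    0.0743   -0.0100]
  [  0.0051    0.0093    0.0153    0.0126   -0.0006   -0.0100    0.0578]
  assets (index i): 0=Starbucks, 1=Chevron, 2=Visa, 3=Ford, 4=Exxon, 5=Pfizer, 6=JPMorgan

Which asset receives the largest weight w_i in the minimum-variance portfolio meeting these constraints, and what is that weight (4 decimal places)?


JPMorgan (0.4526)

g=Σ⁻¹μ = [1.1976  1.1686  1.3344  1.2610  2.6241  2.9120  2.5504]
h=Σ⁻¹𝟙 = [16.3860  10.9475  22.5066  16.6729  42.2910  25.8473  9.4124]
a=μᵀg=1.424801  b=𝟙ᵀg=13.048160  c=𝟙ᵀh=144.063621  D=ac−b²=35.007470
λ₁=(c·0.146−b)/D = (144.063621·0.146−13.048160)/35.007470 = 0.228098
λ₂=(a−b·0.146)/D = (1.424801−13.048160·0.146)/35.007470 = -0.013718
w* = 0.228098·g + -0.013718·h:
  w_0 = 0.228098·1.1976 + -0.013718·16.3860 = 0.0484  (Starbucks)
  w_1 = 0.228098·1.1686 + -0.013718·10.9475 = 0.1164  (Chevron)
  w_2 = 0.228098·1.3344 + -0.013718·22.5066 = -0.0044  (Visa)
  w_3 = 0.228098·1.2610 + -0.013718·16.6729 = 0.0589  (Ford)
  w_4 = 0.228098·2.6241 + -0.013718·42.2910 = 0.0184  (Exxon)
  w_5 = 0.228098·2.9120 + -0.013718·25.8473 = 0.3097  (Pfizer)
  w_6 = 0.228098·2.5504 + -0.013718·9.4124 = 0.4526  (JPMorgan)
Σw_i=1.0000  μᵀw=0.1460
σ²=wᵀΣw=λ₁·μ_p+λ₂ = 0.228098·0.146 + -0.013718 = 0.019584 ≈ 0.0196


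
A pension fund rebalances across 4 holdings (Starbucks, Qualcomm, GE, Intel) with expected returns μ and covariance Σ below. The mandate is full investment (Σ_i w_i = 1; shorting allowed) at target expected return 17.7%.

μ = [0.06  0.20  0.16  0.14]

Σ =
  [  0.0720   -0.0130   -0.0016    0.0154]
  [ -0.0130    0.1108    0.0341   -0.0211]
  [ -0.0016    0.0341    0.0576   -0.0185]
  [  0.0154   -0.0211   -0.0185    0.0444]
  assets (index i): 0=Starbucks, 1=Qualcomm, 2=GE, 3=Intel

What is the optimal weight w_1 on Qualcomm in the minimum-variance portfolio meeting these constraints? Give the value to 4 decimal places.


0.2358

u=Σ⁻¹μ = [0.0727  1.7782  3.4671  5.4176]
v=Σ⁻¹𝟙 = [8.9588  9.4319  22.7455  33.3747]
a=μᵀu=1.673212  b=𝟙ᵀu=10.735642  c=𝟙ᵀv=74.510910  D=ac−b²=9.418519
λ₁=(c·0.177−b)/D = (74.510910·0.177−10.735642)/9.418519 = 0.260422
λ₂=(a−b·0.177)/D = (1.673212−10.735642·0.177)/9.418519 = -0.024101
w* = 0.260422·u + -0.024101·v:
  w_0 = 0.260422·0.0727 + -0.024101·8.9588 = -0.1970  (Starbucks)
  w_1 = 0.260422·1.7782 + -0.024101·9.4319 = 0.2358  (Qualcomm)
  w_2 = 0.260422·3.4671 + -0.024101·22.7455 = 0.3547  (GE)
  w_3 = 0.260422·5.4176 + -0.024101·33.3747 = 0.6065  (Intel)
Σw_i=1.0000  μᵀw=0.1770
σ²=wᵀΣw=λ₁·μ_p+λ₂ = 0.260422·0.177 + -0.024101 = 0.021994 ≈ 0.0220


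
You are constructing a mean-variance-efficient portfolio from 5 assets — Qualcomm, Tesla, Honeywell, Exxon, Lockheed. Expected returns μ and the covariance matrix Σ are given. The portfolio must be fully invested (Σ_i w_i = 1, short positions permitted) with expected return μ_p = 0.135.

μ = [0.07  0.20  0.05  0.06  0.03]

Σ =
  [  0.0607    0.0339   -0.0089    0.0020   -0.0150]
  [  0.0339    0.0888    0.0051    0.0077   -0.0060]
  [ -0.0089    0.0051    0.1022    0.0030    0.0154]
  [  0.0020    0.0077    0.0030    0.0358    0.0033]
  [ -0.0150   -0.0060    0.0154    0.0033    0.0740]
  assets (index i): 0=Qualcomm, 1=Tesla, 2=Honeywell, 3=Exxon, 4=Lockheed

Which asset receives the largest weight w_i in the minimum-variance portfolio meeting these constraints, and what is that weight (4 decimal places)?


x=Σ⁻¹μ = [0.0830  2.1380  0.2830  1.1430  0.4857]
y=Σ⁻¹𝟙 = [19.2641  2.3160  8.4076  24.2923  14.7732]
a=μᵀx=0.530717  b=𝟙ᵀx=4.132791  c=𝟙ᵀy=69.053115  D=ac−b²=19.567669
λ₁=(c·0.135−b)/D = (69.053115·0.135−4.132791)/19.567669 = 0.265202
λ₂=(a−b·0.135)/D = (0.530717−4.132791·0.135)/19.567669 = -0.001391
w* = 0.265202·x + -0.001391·y:
  w_0 = 0.265202·0.0830 + -0.001391·19.2641 = -0.0048  (Qualcomm)
  w_1 = 0.265202·2.1380 + -0.001391·2.3160 = 0.5638  (Tesla)
  w_2 = 0.265202·0.2830 + -0.001391·8.4076 = 0.0634  (Honeywell)
  w_3 = 0.265202·1.1430 + -0.001391·24.2923 = 0.2693  (Exxon)
  w_4 = 0.265202·0.4857 + -0.001391·14.7732 = 0.1083  (Lockheed)
Σw_i=1.0000  μᵀw=0.1350
σ²=wᵀΣw=λ₁·μ_p+λ₂ = 0.265202·0.135 + -0.001391 = 0.034412 ≈ 0.0344

Tesla (0.5638)


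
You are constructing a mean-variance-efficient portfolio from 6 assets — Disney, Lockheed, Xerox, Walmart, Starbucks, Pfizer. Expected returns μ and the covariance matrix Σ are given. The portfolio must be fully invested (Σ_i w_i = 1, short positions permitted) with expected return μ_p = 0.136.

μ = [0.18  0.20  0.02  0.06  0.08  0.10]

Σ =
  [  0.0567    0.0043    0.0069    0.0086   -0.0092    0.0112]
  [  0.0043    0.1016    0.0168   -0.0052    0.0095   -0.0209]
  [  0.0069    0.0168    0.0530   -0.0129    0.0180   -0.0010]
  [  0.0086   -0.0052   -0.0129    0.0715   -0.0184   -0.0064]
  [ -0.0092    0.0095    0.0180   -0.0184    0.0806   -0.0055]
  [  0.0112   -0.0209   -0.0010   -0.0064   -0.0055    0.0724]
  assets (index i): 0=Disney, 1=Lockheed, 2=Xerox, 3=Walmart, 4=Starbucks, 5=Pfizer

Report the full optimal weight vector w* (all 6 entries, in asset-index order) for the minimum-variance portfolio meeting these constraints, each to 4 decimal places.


u=Σ⁻¹μ = [2.8693  2.2814  -0.9819  1.0651  1.6365  1.8008]
v=Σ⁻¹𝟙 = [10.6162  10.4569  14.5916  21.7043  15.3430  18.4742]
a=μᵀu=1.328028  b=𝟙ᵀu=8.671262  c=𝟙ᵀv=91.186296  D=ac−b²=45.907214
λ₁=(c·0.136−b)/D = (91.186296·0.136−8.671262)/45.907214 = 0.081252
λ₂=(a−b·0.136)/D = (1.328028−8.671262·0.136)/45.907214 = 0.003240
w* = 0.081252·u + 0.003240·v:
  w_0 = 0.081252·2.8693 + 0.003240·10.6162 = 0.2675  (Disney)
  w_1 = 0.081252·2.2814 + 0.003240·10.4569 = 0.2192  (Lockheed)
  w_2 = 0.081252·-0.9819 + 0.003240·14.5916 = -0.0325  (Xerox)
  w_3 = 0.081252·1.0651 + 0.003240·21.7043 = 0.1569  (Walmart)
  w_4 = 0.081252·1.6365 + 0.003240·15.3430 = 0.1827  (Starbucks)
  w_5 = 0.081252·1.8008 + 0.003240·18.4742 = 0.2062  (Pfizer)
Σw_i=1.0000  μᵀw=0.1360
σ²=wᵀΣw=λ₁·μ_p+λ₂ = 0.081252·0.136 + 0.003240 = 0.014290 ≈ 0.0143

0.2675  0.2192  -0.0325  0.1569  0.1827  0.2062


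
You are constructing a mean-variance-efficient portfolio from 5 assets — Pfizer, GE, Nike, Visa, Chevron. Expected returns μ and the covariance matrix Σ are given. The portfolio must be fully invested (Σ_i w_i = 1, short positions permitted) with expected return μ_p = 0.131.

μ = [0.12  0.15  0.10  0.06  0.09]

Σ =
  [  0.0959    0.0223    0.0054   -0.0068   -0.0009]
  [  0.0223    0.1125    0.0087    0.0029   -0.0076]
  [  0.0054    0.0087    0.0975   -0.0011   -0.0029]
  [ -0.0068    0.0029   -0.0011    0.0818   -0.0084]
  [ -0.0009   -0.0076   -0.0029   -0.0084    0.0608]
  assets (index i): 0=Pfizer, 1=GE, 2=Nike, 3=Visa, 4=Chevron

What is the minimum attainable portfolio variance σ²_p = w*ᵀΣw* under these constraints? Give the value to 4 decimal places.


u=Σ⁻¹μ = [1.0160  1.1577  0.9312  0.9763  1.8193]
v=Σ⁻¹𝟙 = [9.4405  7.2232  9.8532  14.9424  20.0244]
a=μᵀu=0.611000  b=𝟙ᵀu=5.900400  c=𝟙ᵀv=61.483732  D=ac−b²=2.751816
λ₁=(c·0.131−b)/D = (61.483732·0.131−5.900400)/2.751816 = 0.782744
λ₂=(a−b·0.131)/D = (0.611000−5.900400·0.131)/2.751816 = -0.058853
w* = 0.782744·u + -0.058853·v:
  w_0 = 0.782744·1.0160 + -0.058853·9.4405 = 0.2396  (Pfizer)
  w_1 = 0.782744·1.1577 + -0.058853·7.2232 = 0.4811  (GE)
  w_2 = 0.782744·0.9312 + -0.058853·9.8532 = 0.1490  (Nike)
  w_3 = 0.782744·0.9763 + -0.058853·14.9424 = -0.1152  (Visa)
  w_4 = 0.782744·1.8193 + -0.058853·20.0244 = 0.2456  (Chevron)
Σw_i=1.0000  μᵀw=0.1310
σ²=wᵀΣw=λ₁·μ_p+λ₂ = 0.782744·0.131 + -0.058853 = 0.043686 ≈ 0.0437

0.0437


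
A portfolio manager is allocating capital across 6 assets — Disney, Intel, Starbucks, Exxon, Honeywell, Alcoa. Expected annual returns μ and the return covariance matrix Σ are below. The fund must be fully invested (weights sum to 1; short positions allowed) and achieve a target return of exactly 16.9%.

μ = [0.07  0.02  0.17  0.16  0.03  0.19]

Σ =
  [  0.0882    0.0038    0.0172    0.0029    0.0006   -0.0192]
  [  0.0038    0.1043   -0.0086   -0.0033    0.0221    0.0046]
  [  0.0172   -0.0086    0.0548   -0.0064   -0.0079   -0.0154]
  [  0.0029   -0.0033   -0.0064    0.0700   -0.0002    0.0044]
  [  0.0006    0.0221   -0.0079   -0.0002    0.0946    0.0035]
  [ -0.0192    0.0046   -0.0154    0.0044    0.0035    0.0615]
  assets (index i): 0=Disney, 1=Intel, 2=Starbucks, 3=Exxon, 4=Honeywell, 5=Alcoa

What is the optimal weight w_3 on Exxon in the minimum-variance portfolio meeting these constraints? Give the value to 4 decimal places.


0.2020

x=Σ⁻¹μ = [0.7465  0.3252  4.4509  2.4135  0.4573  4.2140]
y=Σ⁻¹𝟙 = [10.4646  8.7205  26.2064  15.1918  9.8075  23.7921]
a=μᵀx=2.015959  b=𝟙ᵀx=12.607440  c=𝟙ᵀy=94.183033  D=ac−b²=30.921555
λ₁=(c·0.169−b)/D = (94.183033·0.169−12.607440)/30.921555 = 0.107029
λ₂=(a−b·0.169)/D = (2.015959−12.607440·0.169)/30.921555 = -0.003709
w* = 0.107029·x + -0.003709·y:
  w_0 = 0.107029·0.7465 + -0.003709·10.4646 = 0.0411  (Disney)
  w_1 = 0.107029·0.3252 + -0.003709·8.7205 = 0.0025  (Intel)
  w_2 = 0.107029·4.4509 + -0.003709·26.2064 = 0.3792  (Starbucks)
  w_3 = 0.107029·2.4135 + -0.003709·15.1918 = 0.2020  (Exxon)
  w_4 = 0.107029·0.4573 + -0.003709·9.8075 = 0.0126  (Honeywell)
  w_5 = 0.107029·4.2140 + -0.003709·23.7921 = 0.3628  (Alcoa)
Σw_i=1.0000  μᵀw=0.1690
σ²=wᵀΣw=λ₁·μ_p+λ₂ = 0.107029·0.169 + -0.003709 = 0.014378 ≈ 0.0144


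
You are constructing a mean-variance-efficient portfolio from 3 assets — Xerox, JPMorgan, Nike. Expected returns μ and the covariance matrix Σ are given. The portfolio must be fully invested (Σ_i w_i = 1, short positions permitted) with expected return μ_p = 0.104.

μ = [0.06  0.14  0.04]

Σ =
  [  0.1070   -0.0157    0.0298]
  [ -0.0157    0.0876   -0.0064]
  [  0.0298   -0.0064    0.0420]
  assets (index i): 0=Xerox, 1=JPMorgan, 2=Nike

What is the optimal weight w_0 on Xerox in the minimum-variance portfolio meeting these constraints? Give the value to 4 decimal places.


x=Σ⁻¹μ = [0.5975  1.7635  0.7972]
y=Σ⁻¹𝟙 = [5.1994  13.9729  22.2496]
a=μᵀx=0.314626  b=𝟙ᵀx=3.158159  c=𝟙ᵀy=41.421959  D=ac−b²=3.058456
λ₁=(c·0.104−b)/D = (41.421959·0.104−3.158159)/3.058456 = 0.375917
λ₂=(a−b·0.104)/D = (0.314626−3.158159·0.104)/3.058456 = -0.004519
w* = 0.375917·x + -0.004519·y:
  w_0 = 0.375917·0.5975 + -0.004519·5.1994 = 0.2011  (Xerox)
  w_1 = 0.375917·1.7635 + -0.004519·13.9729 = 0.5998  (JPMorgan)
  w_2 = 0.375917·0.7972 + -0.004519·22.2496 = 0.1991  (Nike)
Σw_i=1.0000  μᵀw=0.1040
σ²=wᵀΣw=λ₁·μ_p+λ₂ = 0.375917·0.104 + -0.004519 = 0.034576 ≈ 0.0346

0.2011


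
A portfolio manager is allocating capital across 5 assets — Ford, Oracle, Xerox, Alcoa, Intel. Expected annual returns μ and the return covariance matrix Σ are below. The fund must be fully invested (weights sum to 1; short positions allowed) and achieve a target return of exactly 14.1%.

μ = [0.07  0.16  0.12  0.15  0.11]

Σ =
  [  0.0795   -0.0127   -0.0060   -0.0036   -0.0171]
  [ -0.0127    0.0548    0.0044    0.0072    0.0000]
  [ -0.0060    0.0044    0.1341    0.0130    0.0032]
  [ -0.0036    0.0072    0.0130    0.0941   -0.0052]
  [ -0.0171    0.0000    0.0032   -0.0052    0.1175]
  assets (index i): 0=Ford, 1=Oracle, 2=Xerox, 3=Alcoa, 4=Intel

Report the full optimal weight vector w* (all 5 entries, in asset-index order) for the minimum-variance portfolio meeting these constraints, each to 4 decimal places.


0.0899  0.4982  0.0716  0.2243  0.1160

x=Σ⁻¹μ = [1.7556  3.0864  0.7074  1.3955  1.2342]
y=Σ⁻¹𝟙 = [19.3324  20.9618  6.4360  9.5129  11.5698]
a=μᵀx=1.046694  b=𝟙ᵀx=8.179103  c=𝟙ᵀy=67.812981  D=ac−b²=4.081681
λ₁=(c·0.141−b)/D = (67.812981·0.141−8.179103)/4.081681 = 0.338715
λ₂=(a−b·0.141)/D = (1.046694−8.179103·0.141)/4.081681 = -0.026107
w* = 0.338715·x + -0.026107·y:
  w_0 = 0.338715·1.7556 + -0.026107·19.3324 = 0.0899  (Ford)
  w_1 = 0.338715·3.0864 + -0.026107·20.9618 = 0.4982  (Oracle)
  w_2 = 0.338715·0.7074 + -0.026107·6.4360 = 0.0716  (Xerox)
  w_3 = 0.338715·1.3955 + -0.026107·9.5129 = 0.2243  (Alcoa)
  w_4 = 0.338715·1.2342 + -0.026107·11.5698 = 0.1160  (Intel)
Σw_i=1.0000  μᵀw=0.1410
σ²=wᵀΣw=λ₁·μ_p+λ₂ = 0.338715·0.141 + -0.026107 = 0.021652 ≈ 0.0217


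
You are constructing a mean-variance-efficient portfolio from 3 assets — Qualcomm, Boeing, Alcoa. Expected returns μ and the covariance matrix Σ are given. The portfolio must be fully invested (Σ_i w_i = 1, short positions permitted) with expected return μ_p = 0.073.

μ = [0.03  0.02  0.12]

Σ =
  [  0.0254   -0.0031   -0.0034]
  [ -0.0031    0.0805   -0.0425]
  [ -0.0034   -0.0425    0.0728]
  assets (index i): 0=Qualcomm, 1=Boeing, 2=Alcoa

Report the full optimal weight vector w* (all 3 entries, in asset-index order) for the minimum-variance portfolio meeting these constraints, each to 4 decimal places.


g=Σ⁻¹μ = [1.7689  1.7786  2.7693]
h=Σ⁻¹𝟙 = [48.0818  32.8303  35.1479]
a=μᵀg=0.420956  b=𝟙ᵀg=6.316803  c=𝟙ᵀh=116.059917  D=ac−b²=8.954067
λ₁=(c·0.073−b)/D = (116.059917·0.073−6.316803)/8.954067 = 0.240736
λ₂=(a−b·0.073)/D = (0.420956−6.316803·0.073)/8.954067 = -0.004486
w* = 0.240736·g + -0.004486·h:
  w_0 = 0.240736·1.7689 + -0.004486·48.0818 = 0.2101  (Qualcomm)
  w_1 = 0.240736·1.7786 + -0.004486·32.8303 = 0.2809  (Boeing)
  w_2 = 0.240736·2.7693 + -0.004486·35.1479 = 0.5090  (Alcoa)
Σw_i=1.0000  μᵀw=0.0730
σ²=wᵀΣw=λ₁·μ_p+λ₂ = 0.240736·0.073 + -0.004486 = 0.013087 ≈ 0.0131

0.2101  0.2809  0.5090


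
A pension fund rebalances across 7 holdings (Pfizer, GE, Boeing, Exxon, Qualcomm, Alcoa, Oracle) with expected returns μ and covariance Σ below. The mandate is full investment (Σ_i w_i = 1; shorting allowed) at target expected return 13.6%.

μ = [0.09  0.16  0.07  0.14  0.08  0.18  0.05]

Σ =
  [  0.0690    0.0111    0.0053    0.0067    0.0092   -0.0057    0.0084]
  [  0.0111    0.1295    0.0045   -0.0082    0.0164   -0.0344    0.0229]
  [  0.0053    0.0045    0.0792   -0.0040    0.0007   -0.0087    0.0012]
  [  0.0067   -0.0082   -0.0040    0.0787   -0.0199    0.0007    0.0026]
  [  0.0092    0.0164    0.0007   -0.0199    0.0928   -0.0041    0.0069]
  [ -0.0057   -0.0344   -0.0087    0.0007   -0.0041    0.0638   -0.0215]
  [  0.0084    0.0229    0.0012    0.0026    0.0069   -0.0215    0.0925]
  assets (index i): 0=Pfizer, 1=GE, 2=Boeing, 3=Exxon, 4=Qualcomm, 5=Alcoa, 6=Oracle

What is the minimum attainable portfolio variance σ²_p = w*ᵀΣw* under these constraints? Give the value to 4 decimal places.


0.0105

u=Σ⁻¹μ = [0.7810  2.2046  1.2985  2.1915  0.9954  4.5782  0.8353]
v=Σ⁻¹𝟙 = [9.2860  11.6202  15.1197  16.1355  11.5288  29.5934  12.4596]
a=μᵀu=1.766204  b=𝟙ᵀu=12.884403  c=𝟙ᵀv=105.743032  D=ac−b²=20.755874
λ₁=(c·0.136−b)/D = (105.743032·0.136−12.884403)/20.755874 = 0.072107
λ₂=(a−b·0.136)/D = (1.766204−12.884403·0.136)/20.755874 = 0.000671
w* = 0.072107·u + 0.000671·v:
  w_0 = 0.072107·0.7810 + 0.000671·9.2860 = 0.0625  (Pfizer)
  w_1 = 0.072107·2.2046 + 0.000671·11.6202 = 0.1668  (GE)
  w_2 = 0.072107·1.2985 + 0.000671·15.1197 = 0.1038  (Boeing)
  w_3 = 0.072107·2.1915 + 0.000671·16.1355 = 0.1688  (Exxon)
  w_4 = 0.072107·0.9954 + 0.000671·11.5288 = 0.0795  (Qualcomm)
  w_5 = 0.072107·4.5782 + 0.000671·29.5934 = 0.3500  (Alcoa)
  w_6 = 0.072107·0.8353 + 0.000671·12.4596 = 0.0686  (Oracle)
Σw_i=1.0000  μᵀw=0.1360
σ²=wᵀΣw=λ₁·μ_p+λ₂ = 0.072107·0.136 + 0.000671 = 0.010477 ≈ 0.0105
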